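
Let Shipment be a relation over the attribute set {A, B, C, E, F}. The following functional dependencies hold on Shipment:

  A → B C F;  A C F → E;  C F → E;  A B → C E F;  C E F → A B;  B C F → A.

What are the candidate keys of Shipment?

A, CF

{A}⁺: A→BCF adds B, C, F; ACF→E adds E → {A, B, C, E, F}.
{C, F}⁺: CF→E adds E; CEF→AB adds A, B → {A, B, C, E, F}.
Any other superkey contains one of these as a subset, so there are no further candidate keys.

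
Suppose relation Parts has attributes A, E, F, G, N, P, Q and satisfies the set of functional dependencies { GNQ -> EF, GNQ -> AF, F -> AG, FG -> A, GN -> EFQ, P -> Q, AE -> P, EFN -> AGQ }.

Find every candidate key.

{F, N}, {G, N}

Attribute N never appears on the right-hand side of any dependency, so N must belong to every candidate key.
{N}⁺ = {N}, which is not all of the schema, so we must add further attributes.
{F, N}⁺: F→AG adds A, G; GN→EFQ adds E, Q; AE→P adds P → {A, E, F, G, N, P, Q}. Minimal: {N}⁺ = {N}; {F}⁺ = {A, F, G} — none reach the full schema.
{G, N}⁺: GN→EFQ adds E, F, Q; EFN→AGQ adds A; AE→P adds P → {A, E, F, G, N, P, Q}. Minimal: {N}⁺ = {N}; {G}⁺ = {G} — none reach the full schema.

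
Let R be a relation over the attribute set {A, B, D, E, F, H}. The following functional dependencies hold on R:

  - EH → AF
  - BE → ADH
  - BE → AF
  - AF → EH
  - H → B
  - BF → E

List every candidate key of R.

{A, F}⁺: AF→EH adds E, H; H→B adds B; BE→ADH adds D → {A, B, D, E, F, H}. Minimal: {F}⁺ = {F}; {A}⁺ = {A} — none reach the full schema.
{B, E}⁺: BE→ADH adds A, D, H; BE→AF adds F → {A, B, D, E, F, H}. Minimal: {E}⁺ = {E}; {B}⁺ = {B} — none reach the full schema.
{B, F}⁺: BF→E adds E; BE→ADH adds A, D, H → {A, B, D, E, F, H}. Minimal: {F}⁺ = {F}; {B}⁺ = {B} — none reach the full schema.
{E, H}⁺: EH→AF adds A, F; H→B adds B; BE→ADH adds D → {A, B, D, E, F, H}. Minimal: {H}⁺ = {B, H}; {E}⁺ = {E} — none reach the full schema.
{F, H}⁺: H→B adds B; BF→E adds E; EH→AF adds A; BE→ADH adds D → {A, B, D, E, F, H}. Minimal: {H}⁺ = {B, H}; {F}⁺ = {F} — none reach the full schema.

(A, F); (B, E); (B, F); (E, H); (F, H)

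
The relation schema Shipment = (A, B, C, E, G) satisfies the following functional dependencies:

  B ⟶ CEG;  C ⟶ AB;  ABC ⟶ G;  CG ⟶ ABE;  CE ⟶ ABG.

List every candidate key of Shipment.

B, C

{B}⁺: B→CEG adds C, E, G; C→AB adds A → {A, B, C, E, G}.
{C}⁺: C→AB adds A, B; ABC→G adds G; CG→ABE adds E → {A, B, C, E, G}.
Any other superkey contains one of these as a subset, so there are no further candidate keys.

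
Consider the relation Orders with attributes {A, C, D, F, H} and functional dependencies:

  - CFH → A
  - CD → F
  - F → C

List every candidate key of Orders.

{C, D, H}; {D, F, H}

Attributes D, H never appear on any right-hand side, so every candidate key must contain {D, H}.
{D, H}⁺ = {D, H}, which is not all of the schema, so we must add further attributes.
{C, D, H}⁺: CD→F adds F; CFH→A adds A → {A, C, D, F, H}.
{D, F, H}⁺: F→C adds C; CFH→A adds A → {A, C, D, F, H}.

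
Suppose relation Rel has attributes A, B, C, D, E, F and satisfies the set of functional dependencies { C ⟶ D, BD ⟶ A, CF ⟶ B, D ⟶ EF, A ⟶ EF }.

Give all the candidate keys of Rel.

Attribute C never appears on the right-hand side of any dependency, so C must belong to every candidate key.
{C}⁺ = {A, B, C, D, E, F}, which is all of the schema, so {C} is the only candidate key.

{C}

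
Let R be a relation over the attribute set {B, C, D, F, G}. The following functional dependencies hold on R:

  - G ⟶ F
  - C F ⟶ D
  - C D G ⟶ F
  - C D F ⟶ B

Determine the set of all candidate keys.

{C, G}⁺: G→F adds F; CF→D adds D; CDF→B adds B → {B, C, D, F, G}. Minimal: {G}⁺ = {F, G}; {C}⁺ = {C} — none reach the full schema.

(C, G)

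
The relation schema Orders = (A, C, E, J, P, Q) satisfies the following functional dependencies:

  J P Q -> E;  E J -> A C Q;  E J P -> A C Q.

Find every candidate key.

(E, J, P); (J, P, Q)

Attributes J, P never appear on any right-hand side, so every candidate key must contain {J, P}.
{J, P}⁺ = {J, P}, which is not all of the schema, so we must add further attributes.
{E, J, P}⁺: EJ→ACQ adds A, C, Q → {A, C, E, J, P, Q}.
{J, P, Q}⁺: JPQ→E adds E; EJ→ACQ adds A, C → {A, C, E, J, P, Q}.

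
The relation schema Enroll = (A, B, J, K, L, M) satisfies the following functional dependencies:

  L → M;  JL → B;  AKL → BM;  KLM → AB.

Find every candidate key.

{J, K, L}

Attributes J, K, L never appear on any right-hand side, so every candidate key must contain {J, K, L}.
{J, K, L}⁺ = {A, B, J, K, L, M}, which is all of the schema, so {J, K, L} is the only candidate key.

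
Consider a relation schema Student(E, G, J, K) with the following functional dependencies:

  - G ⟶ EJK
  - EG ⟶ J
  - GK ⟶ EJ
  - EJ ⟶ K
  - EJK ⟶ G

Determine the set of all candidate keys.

{G}⁺: G→EJK adds E, J, K → {E, G, J, K}.
{E, J}⁺: EJ→K adds K; EJK→G adds G → {E, G, J, K}. Minimal: {J}⁺ = {J}; {E}⁺ = {E} — none reach the full schema.
Any other superkey contains one of these as a subset, so there are no further candidate keys.

{G}; {E, J}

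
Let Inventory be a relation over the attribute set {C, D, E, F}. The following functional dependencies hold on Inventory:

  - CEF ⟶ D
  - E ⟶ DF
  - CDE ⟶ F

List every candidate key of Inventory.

{C, E}

Attributes C, E never appear on any right-hand side, so every candidate key must contain {C, E}.
{C, E}⁺ = {C, D, E, F}, which is all of the schema, so {C, E} is the only candidate key.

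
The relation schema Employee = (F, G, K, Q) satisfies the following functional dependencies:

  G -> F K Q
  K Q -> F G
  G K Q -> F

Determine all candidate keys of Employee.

{G}⁺: G→FKQ adds F, K, Q → {F, G, K, Q}.
{K, Q}⁺: KQ→FG adds F, G → {F, G, K, Q}.
Any other superkey contains one of these as a subset, so there are no further candidate keys.

{G}, {K, Q}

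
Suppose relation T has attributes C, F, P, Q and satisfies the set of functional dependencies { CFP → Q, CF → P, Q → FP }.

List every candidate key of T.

(C, F), (C, Q)

Attribute C never appears on the right-hand side of any dependency, so C must belong to every candidate key.
{C}⁺ = {C}, which is not all of the schema, so we must add further attributes.
{C, F}⁺: CF→P adds P; CFP→Q adds Q → {C, F, P, Q}.
{C, Q}⁺: Q→FP adds F, P → {C, F, P, Q}.
Any other superkey contains one of these as a subset, so there are no further candidate keys.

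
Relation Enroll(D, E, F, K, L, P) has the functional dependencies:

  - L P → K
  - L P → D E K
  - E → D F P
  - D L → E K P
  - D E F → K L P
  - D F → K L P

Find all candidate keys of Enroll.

(E), (D, F), (D, L), (L, P)

{E}⁺: E→DFP adds D, F, P; DEF→KLP adds K, L → {D, E, F, K, L, P}.
{D, F}⁺: DF→KLP adds K, L, P; LP→DEK adds E → {D, E, F, K, L, P}.
{D, L}⁺: DL→EKP adds E, K, P; E→DFP adds F → {D, E, F, K, L, P}.
{L, P}⁺: LP→K adds K; LP→DEK adds D, E; E→DFP adds F → {D, E, F, K, L, P}.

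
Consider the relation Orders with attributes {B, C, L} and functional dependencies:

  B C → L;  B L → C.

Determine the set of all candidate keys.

{B, C}, {B, L}

Attribute B never appears on the right-hand side of any dependency, so B must belong to every candidate key.
{B}⁺ = {B}, which is not all of the schema, so we must add further attributes.
{B, C}⁺: BC→L adds L → {B, C, L}. Minimal: {C}⁺ = {C}; {B}⁺ = {B} — none reach the full schema.
{B, L}⁺: BL→C adds C → {B, C, L}. Minimal: {L}⁺ = {L}; {B}⁺ = {B} — none reach the full schema.
Any other superkey contains one of these as a subset, so there are no further candidate keys.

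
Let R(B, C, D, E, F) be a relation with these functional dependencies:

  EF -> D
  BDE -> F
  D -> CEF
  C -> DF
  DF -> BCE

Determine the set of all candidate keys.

(C), (D), (E, F)

{C}⁺: C→DF adds D, F; DF→BCE adds B, E → {B, C, D, E, F}.
{D}⁺: D→CEF adds C, E, F; DF→BCE adds B → {B, C, D, E, F}.
{E, F}⁺: EF→D adds D; D→CEF adds C; DF→BCE adds B → {B, C, D, E, F}.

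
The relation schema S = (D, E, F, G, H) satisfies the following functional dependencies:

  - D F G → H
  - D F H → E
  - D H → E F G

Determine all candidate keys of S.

{D, H}, {D, F, G}

Attribute D never appears on the right-hand side of any dependency, so D must belong to every candidate key.
{D}⁺ = {D}, which is not all of the schema, so we must add further attributes.
{D, H}⁺: DH→EFG adds E, F, G → {D, E, F, G, H}. Minimal: {H}⁺ = {H}; {D}⁺ = {D} — none reach the full schema.
{D, F, G}⁺: DFG→H adds H; DFH→E adds E → {D, E, F, G, H}. Minimal: {F, G}⁺ = {F, G}; {D, G}⁺ = {D, G}; {D, F}⁺ = {D, F} — none reach the full schema.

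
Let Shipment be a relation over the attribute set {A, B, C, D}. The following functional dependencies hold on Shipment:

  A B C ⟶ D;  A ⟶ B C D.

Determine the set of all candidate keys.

Attribute A never appears on the right-hand side of any dependency, so A must belong to every candidate key.
{A}⁺ = {A, B, C, D}, which is all of the schema, so {A} is the only candidate key.

A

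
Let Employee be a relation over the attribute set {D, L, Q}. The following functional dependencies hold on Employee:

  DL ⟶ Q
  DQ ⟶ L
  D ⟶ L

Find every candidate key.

{D}

Attribute D never appears on the right-hand side of any dependency, so D must belong to every candidate key.
{D}⁺ = {D, L, Q}, which is all of the schema, so {D} is the only candidate key.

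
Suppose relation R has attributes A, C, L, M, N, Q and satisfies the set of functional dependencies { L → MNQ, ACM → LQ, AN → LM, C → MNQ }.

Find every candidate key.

Attributes A, C never appear on any right-hand side, so every candidate key must contain {A, C}.
{A, C}⁺ = {A, C, L, M, N, Q}, which is all of the schema, so {A, C} is the only candidate key.

{A, C}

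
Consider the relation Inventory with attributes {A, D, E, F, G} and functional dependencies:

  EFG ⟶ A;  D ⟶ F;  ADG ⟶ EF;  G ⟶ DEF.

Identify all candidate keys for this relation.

(G)

Attribute G never appears on the right-hand side of any dependency, so G must belong to every candidate key.
{G}⁺ = {A, D, E, F, G}, which is all of the schema, so {G} is the only candidate key.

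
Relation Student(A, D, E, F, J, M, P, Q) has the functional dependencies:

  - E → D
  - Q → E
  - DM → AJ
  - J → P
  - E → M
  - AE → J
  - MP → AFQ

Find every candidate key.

{E}⁺: E→D adds D; E→M adds M; DM→AJ adds A, J; J→P adds P; MP→AFQ adds F, Q → {A, D, E, F, J, M, P, Q}.
{Q}⁺: Q→E adds E; E→M adds M; E→D adds D; DM→AJ adds A, J; J→P adds P; MP→AFQ adds F → {A, D, E, F, J, M, P, Q}.
{D, M}⁺: DM→AJ adds A, J; J→P adds P; MP→AFQ adds F, Q; Q→E adds E → {A, D, E, F, J, M, P, Q}. Minimal: {M}⁺ = {M}; {D}⁺ = {D} — none reach the full schema.
{J, M}⁺: J→P adds P; MP→AFQ adds A, F, Q; Q→E adds E; E→D adds D → {A, D, E, F, J, M, P, Q}. Minimal: {M}⁺ = {M}; {J}⁺ = {J, P} — none reach the full schema.
{M, P}⁺: MP→AFQ adds A, F, Q; Q→E adds E; AE→J adds J; E→D adds D → {A, D, E, F, J, M, P, Q}. Minimal: {P}⁺ = {P}; {M}⁺ = {M} — none reach the full schema.
Any other superkey contains one of these as a subset, so there are no further candidate keys.

{E}, {Q}, {D, M}, {J, M}, {M, P}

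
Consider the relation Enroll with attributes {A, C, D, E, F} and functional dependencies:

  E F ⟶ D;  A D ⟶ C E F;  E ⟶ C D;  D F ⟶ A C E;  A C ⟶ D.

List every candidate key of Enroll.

AC; AD; AE; DF; EF

{A, C}⁺: AC→D adds D; AD→CEF adds E, F → {A, C, D, E, F}. Minimal: {C}⁺ = {C}; {A}⁺ = {A} — none reach the full schema.
{A, D}⁺: AD→CEF adds C, E, F → {A, C, D, E, F}. Minimal: {D}⁺ = {D}; {A}⁺ = {A} — none reach the full schema.
{A, E}⁺: E→CD adds C, D; AD→CEF adds F → {A, C, D, E, F}. Minimal: {E}⁺ = {C, D, E}; {A}⁺ = {A} — none reach the full schema.
{D, F}⁺: DF→ACE adds A, C, E → {A, C, D, E, F}. Minimal: {F}⁺ = {F}; {D}⁺ = {D} — none reach the full schema.
{E, F}⁺: EF→D adds D; E→CD adds C; DF→ACE adds A → {A, C, D, E, F}. Minimal: {F}⁺ = {F}; {E}⁺ = {C, D, E} — none reach the full schema.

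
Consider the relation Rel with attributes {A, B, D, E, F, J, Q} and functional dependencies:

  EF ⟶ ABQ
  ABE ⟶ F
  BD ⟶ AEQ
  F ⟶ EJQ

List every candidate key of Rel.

{B, D}; {D, F}

Attribute D never appears on the right-hand side of any dependency, so D must belong to every candidate key.
{D}⁺ = {D}, which is not all of the schema, so we must add further attributes.
{B, D}⁺: BD→AEQ adds A, E, Q; ABE→F adds F; F→EJQ adds J → {A, B, D, E, F, J, Q}. Minimal: {D}⁺ = {D}; {B}⁺ = {B} — none reach the full schema.
{D, F}⁺: F→EJQ adds E, J, Q; EF→ABQ adds A, B → {A, B, D, E, F, J, Q}. Minimal: {F}⁺ = {A, B, E, F, J, Q}; {D}⁺ = {D} — none reach the full schema.
Any other superkey contains one of these as a subset, so there are no further candidate keys.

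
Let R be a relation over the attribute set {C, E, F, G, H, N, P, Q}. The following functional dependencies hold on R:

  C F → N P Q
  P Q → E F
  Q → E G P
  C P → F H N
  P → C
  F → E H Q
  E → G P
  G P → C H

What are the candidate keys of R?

(E), (F), (P), (Q)

{E}⁺: E→GP adds G, P; GP→CH adds C, H; CP→FHN adds F, N; F→EHQ adds Q → {C, E, F, G, H, N, P, Q}.
{F}⁺: F→EHQ adds E, H, Q; E→GP adds G, P; GP→CH adds C; CF→NPQ adds N → {C, E, F, G, H, N, P, Q}.
{P}⁺: P→C adds C; CP→FHN adds F, H, N; F→EHQ adds E, Q; E→GP adds G → {C, E, F, G, H, N, P, Q}.
{Q}⁺: Q→EGP adds E, G, P; P→C adds C; GP→CH adds H; PQ→EF adds F; CP→FHN adds N → {C, E, F, G, H, N, P, Q}.
Any other superkey contains one of these as a subset, so there are no further candidate keys.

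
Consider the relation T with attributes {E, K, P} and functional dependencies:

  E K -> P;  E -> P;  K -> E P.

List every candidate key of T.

K

Attribute K never appears on the right-hand side of any dependency, so K must belong to every candidate key.
{K}⁺ = {E, K, P}, which is all of the schema, so {K} is the only candidate key.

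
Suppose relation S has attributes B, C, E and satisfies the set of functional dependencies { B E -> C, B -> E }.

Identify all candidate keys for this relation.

Attribute B never appears on the right-hand side of any dependency, so B must belong to every candidate key.
{B}⁺ = {B, C, E}, which is all of the schema, so {B} is the only candidate key.

{B}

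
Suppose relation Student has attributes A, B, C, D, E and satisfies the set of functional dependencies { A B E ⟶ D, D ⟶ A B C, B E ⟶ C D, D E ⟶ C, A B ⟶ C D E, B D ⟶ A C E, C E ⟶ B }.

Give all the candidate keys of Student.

{D}⁺: D→ABC adds A, B, C; AB→CDE adds E → {A, B, C, D, E}.
{A, B}⁺: AB→CDE adds C, D, E → {A, B, C, D, E}. Minimal: {B}⁺ = {B}; {A}⁺ = {A} — none reach the full schema.
{B, E}⁺: BE→CD adds C, D; BD→ACE adds A → {A, B, C, D, E}. Minimal: {E}⁺ = {E}; {B}⁺ = {B} — none reach the full schema.
{C, E}⁺: CE→B adds B; BE→CD adds D; BD→ACE adds A → {A, B, C, D, E}. Minimal: {E}⁺ = {E}; {C}⁺ = {C} — none reach the full schema.
Any other superkey contains one of these as a subset, so there are no further candidate keys.

(D), (A, B), (B, E), (C, E)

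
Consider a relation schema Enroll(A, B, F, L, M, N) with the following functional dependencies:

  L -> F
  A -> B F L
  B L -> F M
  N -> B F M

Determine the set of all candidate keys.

{A, N}

Attributes A, N never appear on any right-hand side, so every candidate key must contain {A, N}.
{A, N}⁺ = {A, B, F, L, M, N}, which is all of the schema, so {A, N} is the only candidate key.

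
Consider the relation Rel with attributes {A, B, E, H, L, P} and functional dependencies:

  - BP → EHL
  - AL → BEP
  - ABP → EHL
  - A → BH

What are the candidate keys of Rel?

Attribute A never appears on the right-hand side of any dependency, so A must belong to every candidate key.
{A}⁺ = {A, B, H}, which is not all of the schema, so we must add further attributes.
{A, L}⁺: AL→BEP adds B, E, P; ABP→EHL adds H → {A, B, E, H, L, P}.
{A, P}⁺: A→BH adds B, H; BP→EHL adds E, L → {A, B, E, H, L, P}.

{A, L}, {A, P}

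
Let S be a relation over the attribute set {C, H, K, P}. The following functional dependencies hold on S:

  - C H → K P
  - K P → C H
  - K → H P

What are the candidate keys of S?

K; CH

{K}⁺: K→HP adds H, P; KP→CH adds C → {C, H, K, P}.
{C, H}⁺: CH→KP adds K, P → {C, H, K, P}.
Any other superkey contains one of these as a subset, so there are no further candidate keys.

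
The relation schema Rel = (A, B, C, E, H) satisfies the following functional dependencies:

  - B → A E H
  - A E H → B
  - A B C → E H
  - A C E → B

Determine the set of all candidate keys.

BC, ACE

Attribute C never appears on the right-hand side of any dependency, so C must belong to every candidate key.
{C}⁺ = {C}, which is not all of the schema, so we must add further attributes.
{B, C}⁺: B→AEH adds A, E, H → {A, B, C, E, H}. Minimal: {C}⁺ = {C}; {B}⁺ = {A, B, E, H} — none reach the full schema.
{A, C, E}⁺: ACE→B adds B; B→AEH adds H → {A, B, C, E, H}. Minimal: {C, E}⁺ = {C, E}; {A, E}⁺ = {A, E}; {A, C}⁺ = {A, C} — none reach the full schema.
Any other superkey contains one of these as a subset, so there are no further candidate keys.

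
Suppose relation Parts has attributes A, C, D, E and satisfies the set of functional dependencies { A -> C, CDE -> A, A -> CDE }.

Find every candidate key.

{A}, {C, D, E}

{A}⁺: A→C adds C; A→CDE adds D, E → {A, C, D, E}.
{C, D, E}⁺: CDE→A adds A → {A, C, D, E}. Minimal: {D, E}⁺ = {D, E}; {C, E}⁺ = {C, E}; {C, D}⁺ = {C, D} — none reach the full schema.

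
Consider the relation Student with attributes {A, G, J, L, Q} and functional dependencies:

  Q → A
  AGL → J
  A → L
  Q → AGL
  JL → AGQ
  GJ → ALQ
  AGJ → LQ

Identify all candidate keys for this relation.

{Q}; {A, G}; {A, J}; {G, J}; {J, L}

{Q}⁺: Q→A adds A; A→L adds L; Q→AGL adds G; AGL→J adds J → {A, G, J, L, Q}.
{A, G}⁺: A→L adds L; AGL→J adds J; JL→AGQ adds Q → {A, G, J, L, Q}. Minimal: {G}⁺ = {G}; {A}⁺ = {A, L} — none reach the full schema.
{A, J}⁺: A→L adds L; JL→AGQ adds G, Q → {A, G, J, L, Q}. Minimal: {J}⁺ = {J}; {A}⁺ = {A, L} — none reach the full schema.
{G, J}⁺: GJ→ALQ adds A, L, Q → {A, G, J, L, Q}. Minimal: {J}⁺ = {J}; {G}⁺ = {G} — none reach the full schema.
{J, L}⁺: JL→AGQ adds A, G, Q → {A, G, J, L, Q}. Minimal: {L}⁺ = {L}; {J}⁺ = {J} — none reach the full schema.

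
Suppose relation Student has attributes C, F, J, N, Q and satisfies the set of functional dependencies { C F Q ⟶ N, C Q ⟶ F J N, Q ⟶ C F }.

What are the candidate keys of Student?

{Q}

Attribute Q never appears on the right-hand side of any dependency, so Q must belong to every candidate key.
{Q}⁺ = {C, F, J, N, Q}, which is all of the schema, so {Q} is the only candidate key.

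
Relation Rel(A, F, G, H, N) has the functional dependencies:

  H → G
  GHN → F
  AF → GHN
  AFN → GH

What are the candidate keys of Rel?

{A, F}; {A, H, N}

Attribute A never appears on the right-hand side of any dependency, so A must belong to every candidate key.
{A}⁺ = {A}, which is not all of the schema, so we must add further attributes.
{A, F}⁺: AF→GHN adds G, H, N → {A, F, G, H, N}. Minimal: {F}⁺ = {F}; {A}⁺ = {A} — none reach the full schema.
{A, H, N}⁺: H→G adds G; GHN→F adds F → {A, F, G, H, N}. Minimal: {H, N}⁺ = {F, G, H, N}; {A, N}⁺ = {A, N}; {A, H}⁺ = {A, G, H} — none reach the full schema.
Any other superkey contains one of these as a subset, so there are no further candidate keys.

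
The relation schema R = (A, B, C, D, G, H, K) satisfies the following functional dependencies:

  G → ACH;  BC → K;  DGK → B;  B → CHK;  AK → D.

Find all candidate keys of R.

{B, G}; {G, K}

Attribute G never appears on the right-hand side of any dependency, so G must belong to every candidate key.
{G}⁺ = {A, C, G, H}, which is not all of the schema, so we must add further attributes.
{B, G}⁺: G→ACH adds A, C, H; BC→K adds K; AK→D adds D → {A, B, C, D, G, H, K}. Minimal: {G}⁺ = {A, C, G, H}; {B}⁺ = {B, C, H, K} — none reach the full schema.
{G, K}⁺: G→ACH adds A, C, H; AK→D adds D; DGK→B adds B → {A, B, C, D, G, H, K}. Minimal: {K}⁺ = {K}; {G}⁺ = {A, C, G, H} — none reach the full schema.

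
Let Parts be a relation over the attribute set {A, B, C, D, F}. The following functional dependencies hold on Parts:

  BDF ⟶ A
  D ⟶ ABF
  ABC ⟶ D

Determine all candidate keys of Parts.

{C, D}, {A, B, C}

Attribute C never appears on the right-hand side of any dependency, so C must belong to every candidate key.
{C}⁺ = {C}, which is not all of the schema, so we must add further attributes.
{C, D}⁺: D→ABF adds A, B, F → {A, B, C, D, F}. Minimal: {D}⁺ = {A, B, D, F}; {C}⁺ = {C} — none reach the full schema.
{A, B, C}⁺: ABC→D adds D; D→ABF adds F → {A, B, C, D, F}. Minimal: {B, C}⁺ = {B, C}; {A, C}⁺ = {A, C}; {A, B}⁺ = {A, B} — none reach the full schema.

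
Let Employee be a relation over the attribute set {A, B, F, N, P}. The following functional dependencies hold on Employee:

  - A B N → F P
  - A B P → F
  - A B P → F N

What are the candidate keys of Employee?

Attributes A, B never appear on any right-hand side, so every candidate key must contain {A, B}.
{A, B}⁺ = {A, B}, which is not all of the schema, so we must add further attributes.
{A, B, N}⁺: ABN→FP adds F, P → {A, B, F, N, P}. Minimal: {B, N}⁺ = {B, N}; {A, N}⁺ = {A, N}; {A, B}⁺ = {A, B} — none reach the full schema.
{A, B, P}⁺: ABP→F adds F; ABP→FN adds N → {A, B, F, N, P}. Minimal: {B, P}⁺ = {B, P}; {A, P}⁺ = {A, P}; {A, B}⁺ = {A, B} — none reach the full schema.

(A, B, N); (A, B, P)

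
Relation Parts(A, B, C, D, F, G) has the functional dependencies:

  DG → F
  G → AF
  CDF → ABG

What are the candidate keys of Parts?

{C, D, F}; {C, D, G}

Attributes C, D never appear on any right-hand side, so every candidate key must contain {C, D}.
{C, D}⁺ = {C, D}, which is not all of the schema, so we must add further attributes.
{C, D, F}⁺: CDF→ABG adds A, B, G → {A, B, C, D, F, G}. Minimal: {D, F}⁺ = {D, F}; {C, F}⁺ = {C, F}; {C, D}⁺ = {C, D} — none reach the full schema.
{C, D, G}⁺: DG→F adds F; G→AF adds A; CDF→ABG adds B → {A, B, C, D, F, G}. Minimal: {D, G}⁺ = {A, D, F, G}; {C, G}⁺ = {A, C, F, G}; {C, D}⁺ = {C, D} — none reach the full schema.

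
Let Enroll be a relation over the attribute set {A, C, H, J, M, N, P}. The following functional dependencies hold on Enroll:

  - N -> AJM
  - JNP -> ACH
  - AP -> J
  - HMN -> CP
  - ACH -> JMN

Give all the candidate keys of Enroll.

{H, N}⁺: N→AJM adds A, J, M; HMN→CP adds C, P → {A, C, H, J, M, N, P}.
{N, P}⁺: N→AJM adds A, J, M; JNP→ACH adds C, H → {A, C, H, J, M, N, P}.
{A, C, H}⁺: ACH→JMN adds J, M, N; HMN→CP adds P → {A, C, H, J, M, N, P}.

HN, NP, ACH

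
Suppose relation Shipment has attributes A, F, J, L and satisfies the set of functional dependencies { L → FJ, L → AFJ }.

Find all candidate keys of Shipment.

L

Attribute L never appears on the right-hand side of any dependency, so L must belong to every candidate key.
{L}⁺ = {A, F, J, L}, which is all of the schema, so {L} is the only candidate key.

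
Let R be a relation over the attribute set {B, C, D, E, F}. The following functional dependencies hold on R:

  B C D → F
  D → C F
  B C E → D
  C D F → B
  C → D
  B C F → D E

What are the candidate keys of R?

{C}⁺: C→D adds D; D→CF adds F; CDF→B adds B; BCF→DE adds E → {B, C, D, E, F}.
{D}⁺: D→CF adds C, F; CDF→B adds B; BCF→DE adds E → {B, C, D, E, F}.
Any other superkey contains one of these as a subset, so there are no further candidate keys.

{C}; {D}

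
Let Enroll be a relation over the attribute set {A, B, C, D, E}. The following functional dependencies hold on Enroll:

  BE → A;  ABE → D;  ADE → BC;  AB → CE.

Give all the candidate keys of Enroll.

{A, B}⁺: AB→CE adds C, E; ABE→D adds D → {A, B, C, D, E}. Minimal: {B}⁺ = {B}; {A}⁺ = {A} — none reach the full schema.
{B, E}⁺: BE→A adds A; ABE→D adds D; ADE→BC adds C → {A, B, C, D, E}. Minimal: {E}⁺ = {E}; {B}⁺ = {B} — none reach the full schema.
{A, D, E}⁺: ADE→BC adds B, C → {A, B, C, D, E}. Minimal: {D, E}⁺ = {D, E}; {A, E}⁺ = {A, E}; {A, D}⁺ = {A, D} — none reach the full schema.

AB, BE, ADE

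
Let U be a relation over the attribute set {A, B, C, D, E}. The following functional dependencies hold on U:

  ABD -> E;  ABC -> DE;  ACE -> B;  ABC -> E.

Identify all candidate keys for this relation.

Attributes A, C never appear on any right-hand side, so every candidate key must contain {A, C}.
{A, C}⁺ = {A, C}, which is not all of the schema, so we must add further attributes.
{A, B, C}⁺: ABC→DE adds D, E → {A, B, C, D, E}. Minimal: {B, C}⁺ = {B, C}; {A, C}⁺ = {A, C}; {A, B}⁺ = {A, B} — none reach the full schema.
{A, C, E}⁺: ACE→B adds B; ABC→DE adds D → {A, B, C, D, E}. Minimal: {C, E}⁺ = {C, E}; {A, E}⁺ = {A, E}; {A, C}⁺ = {A, C} — none reach the full schema.
Any other superkey contains one of these as a subset, so there are no further candidate keys.

{A, B, C}, {A, C, E}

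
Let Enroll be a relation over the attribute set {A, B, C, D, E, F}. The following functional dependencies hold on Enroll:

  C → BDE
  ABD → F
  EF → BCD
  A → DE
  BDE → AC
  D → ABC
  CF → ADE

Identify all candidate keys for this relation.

{A}⁺: A→DE adds D, E; D→ABC adds B, C; ABD→F adds F → {A, B, C, D, E, F}.
{C}⁺: C→BDE adds B, D, E; BDE→AC adds A; ABD→F adds F → {A, B, C, D, E, F}.
{D}⁺: D→ABC adds A, B, C; C→BDE adds E; ABD→F adds F → {A, B, C, D, E, F}.
{E, F}⁺: EF→BCD adds B, C, D; BDE→AC adds A → {A, B, C, D, E, F}. Minimal: {F}⁺ = {F}; {E}⁺ = {E} — none reach the full schema.

A, C, D, EF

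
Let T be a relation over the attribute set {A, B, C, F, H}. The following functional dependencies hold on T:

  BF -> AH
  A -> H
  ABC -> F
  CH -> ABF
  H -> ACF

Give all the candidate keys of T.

{A}, {H}, {B, F}

{A}⁺: A→H adds H; H→ACF adds C, F; CH→ABF adds B → {A, B, C, F, H}.
{H}⁺: H→ACF adds A, C, F; CH→ABF adds B → {A, B, C, F, H}.
{B, F}⁺: BF→AH adds A, H; H→ACF adds C → {A, B, C, F, H}. Minimal: {F}⁺ = {F}; {B}⁺ = {B} — none reach the full schema.
Any other superkey contains one of these as a subset, so there are no further candidate keys.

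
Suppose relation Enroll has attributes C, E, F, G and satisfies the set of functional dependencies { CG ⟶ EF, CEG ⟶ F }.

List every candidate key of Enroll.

{C, G}⁺: CG→EF adds E, F → {C, E, F, G}. Minimal: {G}⁺ = {G}; {C}⁺ = {C} — none reach the full schema.
No other minimal superkey exists.

{C, G}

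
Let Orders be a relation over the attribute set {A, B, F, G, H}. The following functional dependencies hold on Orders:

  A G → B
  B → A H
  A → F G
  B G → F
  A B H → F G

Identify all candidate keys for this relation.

{A}⁺: A→FG adds F, G; AG→B adds B; B→AH adds H → {A, B, F, G, H}.
{B}⁺: B→AH adds A, H; A→FG adds F, G → {A, B, F, G, H}.

{A}, {B}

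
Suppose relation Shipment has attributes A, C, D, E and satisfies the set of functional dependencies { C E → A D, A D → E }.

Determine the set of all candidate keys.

Attribute C never appears on the right-hand side of any dependency, so C must belong to every candidate key.
{C}⁺ = {C}, which is not all of the schema, so we must add further attributes.
{C, E}⁺: CE→AD adds A, D → {A, C, D, E}. Minimal: {E}⁺ = {E}; {C}⁺ = {C} — none reach the full schema.
{A, C, D}⁺: AD→E adds E → {A, C, D, E}. Minimal: {C, D}⁺ = {C, D}; {A, D}⁺ = {A, D, E}; {A, C}⁺ = {A, C} — none reach the full schema.
Any other superkey contains one of these as a subset, so there are no further candidate keys.

(C, E), (A, C, D)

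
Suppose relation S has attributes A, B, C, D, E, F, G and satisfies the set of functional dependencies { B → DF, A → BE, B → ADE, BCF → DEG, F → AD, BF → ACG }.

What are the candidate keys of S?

{A}⁺: A→BE adds B, E; B→ADE adds D; B→DF adds F; BF→ACG adds C, G → {A, B, C, D, E, F, G}.
{B}⁺: B→DF adds D, F; B→ADE adds A, E; BF→ACG adds C, G → {A, B, C, D, E, F, G}.
{F}⁺: F→AD adds A, D; A→BE adds B, E; BF→ACG adds C, G → {A, B, C, D, E, F, G}.

{A}, {B}, {F}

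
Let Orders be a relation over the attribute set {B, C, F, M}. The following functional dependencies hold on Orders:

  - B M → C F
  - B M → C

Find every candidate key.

{B, M}

Attributes B, M never appear on any right-hand side, so every candidate key must contain {B, M}.
{B, M}⁺ = {B, C, F, M}, which is all of the schema, so {B, M} is the only candidate key.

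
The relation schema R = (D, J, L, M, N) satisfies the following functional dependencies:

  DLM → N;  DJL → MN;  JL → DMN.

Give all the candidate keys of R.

{J, L}⁺: JL→DMN adds D, M, N → {D, J, L, M, N}. Minimal: {L}⁺ = {L}; {J}⁺ = {J} — none reach the full schema.
No other minimal superkey exists.

{J, L}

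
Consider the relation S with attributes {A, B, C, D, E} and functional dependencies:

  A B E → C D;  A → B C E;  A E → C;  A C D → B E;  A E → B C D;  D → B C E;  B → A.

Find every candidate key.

(A), (B), (D)

{A}⁺: A→BCE adds B, C, E; AE→BCD adds D → {A, B, C, D, E}.
{B}⁺: B→A adds A; A→BCE adds C, E; AE→BCD adds D → {A, B, C, D, E}.
{D}⁺: D→BCE adds B, C, E; B→A adds A → {A, B, C, D, E}.
Any other superkey contains one of these as a subset, so there are no further candidate keys.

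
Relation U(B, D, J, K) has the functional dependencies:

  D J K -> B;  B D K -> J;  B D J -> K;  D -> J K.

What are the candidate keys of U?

Attribute D never appears on the right-hand side of any dependency, so D must belong to every candidate key.
{D}⁺ = {B, D, J, K}, which is all of the schema, so {D} is the only candidate key.

D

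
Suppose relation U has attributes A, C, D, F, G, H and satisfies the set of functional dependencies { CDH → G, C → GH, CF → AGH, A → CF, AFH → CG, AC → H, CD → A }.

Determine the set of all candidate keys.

Attribute D never appears on the right-hand side of any dependency, so D must belong to every candidate key.
{D}⁺ = {D}, which is not all of the schema, so we must add further attributes.
{A, D}⁺: A→CF adds C, F; AC→H adds H; CDH→G adds G → {A, C, D, F, G, H}.
{C, D}⁺: C→GH adds G, H; CD→A adds A; A→CF adds F → {A, C, D, F, G, H}.

{A, D}; {C, D}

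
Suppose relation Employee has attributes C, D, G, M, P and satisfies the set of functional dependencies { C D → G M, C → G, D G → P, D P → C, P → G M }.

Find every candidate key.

Attribute D never appears on the right-hand side of any dependency, so D must belong to every candidate key.
{D}⁺ = {D}, which is not all of the schema, so we must add further attributes.
{C, D}⁺: CD→GM adds G, M; DG→P adds P → {C, D, G, M, P}. Minimal: {D}⁺ = {D}; {C}⁺ = {C, G} — none reach the full schema.
{D, G}⁺: DG→P adds P; DP→C adds C; P→GM adds M → {C, D, G, M, P}. Minimal: {G}⁺ = {G}; {D}⁺ = {D} — none reach the full schema.
{D, P}⁺: DP→C adds C; P→GM adds G, M → {C, D, G, M, P}. Minimal: {P}⁺ = {G, M, P}; {D}⁺ = {D} — none reach the full schema.

{C, D}, {D, G}, {D, P}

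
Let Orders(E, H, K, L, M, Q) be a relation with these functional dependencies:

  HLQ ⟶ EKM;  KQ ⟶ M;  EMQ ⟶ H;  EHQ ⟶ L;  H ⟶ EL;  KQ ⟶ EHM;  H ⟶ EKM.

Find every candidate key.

HQ; KQ; EMQ

Attribute Q never appears on the right-hand side of any dependency, so Q must belong to every candidate key.
{Q}⁺ = {Q}, which is not all of the schema, so we must add further attributes.
{H, Q}⁺: H→EL adds E, L; H→EKM adds K, M → {E, H, K, L, M, Q}. Minimal: {Q}⁺ = {Q}; {H}⁺ = {E, H, K, L, M} — none reach the full schema.
{K, Q}⁺: KQ→M adds M; KQ→EHM adds E, H; EHQ→L adds L → {E, H, K, L, M, Q}. Minimal: {Q}⁺ = {Q}; {K}⁺ = {K} — none reach the full schema.
{E, M, Q}⁺: EMQ→H adds H; EHQ→L adds L; H→EKM adds K → {E, H, K, L, M, Q}. Minimal: {M, Q}⁺ = {M, Q}; {E, Q}⁺ = {E, Q}; {E, M}⁺ = {E, M} — none reach the full schema.
Any other superkey contains one of these as a subset, so there are no further candidate keys.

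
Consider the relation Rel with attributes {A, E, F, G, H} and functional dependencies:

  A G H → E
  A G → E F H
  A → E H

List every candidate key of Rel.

{A, G}⁺: AG→EFH adds E, F, H → {A, E, F, G, H}.

AG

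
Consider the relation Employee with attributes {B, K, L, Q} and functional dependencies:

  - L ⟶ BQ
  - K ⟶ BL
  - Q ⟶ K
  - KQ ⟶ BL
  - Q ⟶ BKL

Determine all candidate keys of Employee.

(K), (L), (Q)

{K}⁺: K→BL adds B, L; L→BQ adds Q → {B, K, L, Q}.
{L}⁺: L→BQ adds B, Q; Q→K adds K → {B, K, L, Q}.
{Q}⁺: Q→K adds K; KQ→BL adds B, L → {B, K, L, Q}.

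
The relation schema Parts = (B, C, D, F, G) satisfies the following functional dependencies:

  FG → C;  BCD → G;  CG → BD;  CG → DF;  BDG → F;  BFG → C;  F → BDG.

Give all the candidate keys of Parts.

{F}, {C, G}, {B, C, D}, {B, D, G}

{F}⁺: F→BDG adds B, D, G; FG→C adds C → {B, C, D, F, G}.
{C, G}⁺: CG→BD adds B, D; CG→DF adds F → {B, C, D, F, G}. Minimal: {G}⁺ = {G}; {C}⁺ = {C} — none reach the full schema.
{B, C, D}⁺: BCD→G adds G; CG→DF adds F → {B, C, D, F, G}. Minimal: {C, D}⁺ = {C, D}; {B, D}⁺ = {B, D}; {B, C}⁺ = {B, C} — none reach the full schema.
{B, D, G}⁺: BDG→F adds F; BFG→C adds C → {B, C, D, F, G}. Minimal: {D, G}⁺ = {D, G}; {B, G}⁺ = {B, G}; {B, D}⁺ = {B, D} — none reach the full schema.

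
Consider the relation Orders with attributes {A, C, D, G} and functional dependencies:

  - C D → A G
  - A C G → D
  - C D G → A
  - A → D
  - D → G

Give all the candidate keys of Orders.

AC, CD

{A, C}⁺: A→D adds D; D→G adds G → {A, C, D, G}. Minimal: {C}⁺ = {C}; {A}⁺ = {A, D, G} — none reach the full schema.
{C, D}⁺: CD→AG adds A, G → {A, C, D, G}. Minimal: {D}⁺ = {D, G}; {C}⁺ = {C} — none reach the full schema.
Any other superkey contains one of these as a subset, so there are no further candidate keys.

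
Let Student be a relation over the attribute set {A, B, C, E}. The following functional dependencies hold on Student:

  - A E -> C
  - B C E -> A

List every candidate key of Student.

ABE, BCE

Attributes B, E never appear on any right-hand side, so every candidate key must contain {B, E}.
{B, E}⁺ = {B, E}, which is not all of the schema, so we must add further attributes.
{A, B, E}⁺: AE→C adds C → {A, B, C, E}.
{B, C, E}⁺: BCE→A adds A → {A, B, C, E}.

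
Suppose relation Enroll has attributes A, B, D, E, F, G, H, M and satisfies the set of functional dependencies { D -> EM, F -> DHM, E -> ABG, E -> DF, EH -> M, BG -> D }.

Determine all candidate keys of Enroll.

{D}; {E}; {F}; {B, G}

{D}⁺: D→EM adds E, M; E→ABG adds A, B, G; E→DF adds F; F→DHM adds H → {A, B, D, E, F, G, H, M}.
{E}⁺: E→ABG adds A, B, G; E→DF adds D, F; D→EM adds M; F→DHM adds H → {A, B, D, E, F, G, H, M}.
{F}⁺: F→DHM adds D, H, M; D→EM adds E; E→ABG adds A, B, G → {A, B, D, E, F, G, H, M}.
{B, G}⁺: BG→D adds D; D→EM adds E, M; E→ABG adds A; E→DF adds F; F→DHM adds H → {A, B, D, E, F, G, H, M}. Minimal: {G}⁺ = {G}; {B}⁺ = {B} — none reach the full schema.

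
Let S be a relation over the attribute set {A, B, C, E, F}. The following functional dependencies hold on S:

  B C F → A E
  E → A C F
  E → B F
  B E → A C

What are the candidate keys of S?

{E}⁺: E→ACF adds A, C, F; E→BF adds B → {A, B, C, E, F}.
{B, C, F}⁺: BCF→AE adds A, E → {A, B, C, E, F}. Minimal: {C, F}⁺ = {C, F}; {B, F}⁺ = {B, F}; {B, C}⁺ = {B, C} — none reach the full schema.
Any other superkey contains one of these as a subset, so there are no further candidate keys.

E, BCF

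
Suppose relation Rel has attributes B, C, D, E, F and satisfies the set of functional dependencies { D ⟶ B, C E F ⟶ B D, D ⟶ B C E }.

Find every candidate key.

{D, F}, {C, E, F}

Attribute F never appears on the right-hand side of any dependency, so F must belong to every candidate key.
{F}⁺ = {F}, which is not all of the schema, so we must add further attributes.
{D, F}⁺: D→B adds B; D→BCE adds C, E → {B, C, D, E, F}. Minimal: {F}⁺ = {F}; {D}⁺ = {B, C, D, E} — none reach the full schema.
{C, E, F}⁺: CEF→BD adds B, D → {B, C, D, E, F}. Minimal: {E, F}⁺ = {E, F}; {C, F}⁺ = {C, F}; {C, E}⁺ = {C, E} — none reach the full schema.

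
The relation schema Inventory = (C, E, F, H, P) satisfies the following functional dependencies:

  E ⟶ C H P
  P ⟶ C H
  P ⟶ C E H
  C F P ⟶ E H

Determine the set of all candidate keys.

EF; FP

{E, F}⁺: E→CHP adds C, H, P → {C, E, F, H, P}. Minimal: {F}⁺ = {F}; {E}⁺ = {C, E, H, P} — none reach the full schema.
{F, P}⁺: P→CH adds C, H; P→CEH adds E → {C, E, F, H, P}. Minimal: {P}⁺ = {C, E, H, P}; {F}⁺ = {F} — none reach the full schema.
Any other superkey contains one of these as a subset, so there are no further candidate keys.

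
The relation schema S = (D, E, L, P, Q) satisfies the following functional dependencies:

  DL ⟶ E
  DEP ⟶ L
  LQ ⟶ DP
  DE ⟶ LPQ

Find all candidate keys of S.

{D, E}⁺: DE→LPQ adds L, P, Q → {D, E, L, P, Q}.
{D, L}⁺: DL→E adds E; DE→LPQ adds P, Q → {D, E, L, P, Q}.
{L, Q}⁺: LQ→DP adds D, P; DL→E adds E → {D, E, L, P, Q}.
Any other superkey contains one of these as a subset, so there are no further candidate keys.

{D, E}, {D, L}, {L, Q}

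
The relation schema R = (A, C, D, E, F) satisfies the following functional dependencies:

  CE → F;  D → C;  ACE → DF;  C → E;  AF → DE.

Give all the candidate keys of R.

(A, C), (A, D), (A, F)

Attribute A never appears on the right-hand side of any dependency, so A must belong to every candidate key.
{A}⁺ = {A}, which is not all of the schema, so we must add further attributes.
{A, C}⁺: C→E adds E; CE→F adds F; ACE→DF adds D → {A, C, D, E, F}. Minimal: {C}⁺ = {C, E, F}; {A}⁺ = {A} — none reach the full schema.
{A, D}⁺: D→C adds C; C→E adds E; CE→F adds F → {A, C, D, E, F}. Minimal: {D}⁺ = {C, D, E, F}; {A}⁺ = {A} — none reach the full schema.
{A, F}⁺: AF→DE adds D, E; D→C adds C → {A, C, D, E, F}. Minimal: {F}⁺ = {F}; {A}⁺ = {A} — none reach the full schema.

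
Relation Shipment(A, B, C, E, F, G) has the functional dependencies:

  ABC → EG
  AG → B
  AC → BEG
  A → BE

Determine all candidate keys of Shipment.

Attributes A, C, F never appear on any right-hand side, so every candidate key must contain {A, C, F}.
{A, C, F}⁺ = {A, B, C, E, F, G}, which is all of the schema, so {A, C, F} is the only candidate key.

{A, C, F}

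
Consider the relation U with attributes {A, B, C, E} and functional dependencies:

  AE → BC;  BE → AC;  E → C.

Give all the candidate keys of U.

Attribute E never appears on the right-hand side of any dependency, so E must belong to every candidate key.
{E}⁺ = {C, E}, which is not all of the schema, so we must add further attributes.
{A, E}⁺: AE→BC adds B, C → {A, B, C, E}.
{B, E}⁺: BE→AC adds A, C → {A, B, C, E}.

{A, E}, {B, E}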